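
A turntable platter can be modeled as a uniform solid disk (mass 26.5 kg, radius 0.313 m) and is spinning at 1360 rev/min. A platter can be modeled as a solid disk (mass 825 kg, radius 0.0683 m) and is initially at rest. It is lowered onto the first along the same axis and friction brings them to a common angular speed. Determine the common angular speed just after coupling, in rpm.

No external torque acts about the common axis, so total angular momentum is conserved.
Moments of inertia: I_A = ½(26.5)(0.313)² = 1.298 kg·m²; I_B = ½(825)(0.0683)² = 1.924 kg·m².
Taking A's sense as positive: L = (1.298)(1360) = 1765 kg·m²·rpm.
Combined I = 1.298 + 1.924 = 3.222 kg·m².
ω_f = L / I = 1765 / 3.222 = 547.9 rpm.

|ω_f| ≈ 548 rpm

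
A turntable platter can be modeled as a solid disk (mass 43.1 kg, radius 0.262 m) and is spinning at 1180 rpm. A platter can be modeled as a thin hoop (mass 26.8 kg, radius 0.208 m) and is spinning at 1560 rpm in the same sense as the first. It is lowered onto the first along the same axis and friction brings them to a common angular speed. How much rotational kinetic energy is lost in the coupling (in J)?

ΔKE lost ≈ 515 J

The coupling torques are internal; angular momentum about the shared axis is conserved.
Moments of inertia: I_A = ½(43.1)(0.262)² = 1.479 kg·m²; I_B = (26.8)(0.208)² = 1.159 kg·m².
Taking A's sense as positive: L = (1.479)(1180) + (1.159)(1560) = 3554 kg·m²·rpm.
Combined I = 1.479 + 1.159 = 2.639 kg·m².
ω_f = L / I = 3554 / 2.639 = 1347 rpm.
KE_i = ½ΣIω² = 26770 J; KE_f = ½(2.639)(141.1)² = 26250 J.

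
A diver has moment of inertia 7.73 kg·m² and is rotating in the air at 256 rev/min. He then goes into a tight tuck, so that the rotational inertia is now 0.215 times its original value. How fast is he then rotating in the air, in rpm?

ω₂ ≈ 1190 rpm

Angular momentum about the spin axis is conserved since the torque about it is zero.
I₂ = 0.215 × 7.73 = 1.662 kg·m².
ω₂ = I₁ω₁ / I₂ = (7.730)(256 rpm) / (1.662) = 1191 rpm.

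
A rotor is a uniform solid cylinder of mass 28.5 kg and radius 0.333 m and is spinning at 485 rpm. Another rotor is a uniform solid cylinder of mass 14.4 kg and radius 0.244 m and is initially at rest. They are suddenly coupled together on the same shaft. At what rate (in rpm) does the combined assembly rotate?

The coupling torques are internal; angular momentum about the shared axis is conserved.
Moments of inertia: I_A = ½(28.5)(0.333)² = 1.580 kg·m²; I_B = ½(14.4)(0.244)² = 0.4287 kg·m².
Taking A's sense as positive: L = (1.580)(485) = 766.4 kg·m²·rpm.
Combined I = 1.580 + 0.4287 = 2.009 kg·m².
ω_f = L / I = 766.4 / 2.009 = 381.5 rpm.

|ω_f| ≈ 382 rpm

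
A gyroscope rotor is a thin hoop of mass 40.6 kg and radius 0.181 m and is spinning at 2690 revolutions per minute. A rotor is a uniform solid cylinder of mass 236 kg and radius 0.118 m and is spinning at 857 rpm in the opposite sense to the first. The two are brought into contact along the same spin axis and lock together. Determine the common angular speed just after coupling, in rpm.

|ω_f| ≈ 730 rpm

The coupling torques are internal; angular momentum about the shared axis is conserved.
Moments of inertia: I_A = (40.6)(0.181)² = 1.330 kg·m²; I_B = ½(236)(0.118)² = 1.643 kg·m².
Taking A's sense as positive: L = (1.330)(2690) − (1.643)(857) = 2170 kg·m²·rpm.
Combined I = 1.330 + 1.643 = 2.973 kg·m².
ω_f = L / I = 2170 / 2.973 = 729.8 rpm.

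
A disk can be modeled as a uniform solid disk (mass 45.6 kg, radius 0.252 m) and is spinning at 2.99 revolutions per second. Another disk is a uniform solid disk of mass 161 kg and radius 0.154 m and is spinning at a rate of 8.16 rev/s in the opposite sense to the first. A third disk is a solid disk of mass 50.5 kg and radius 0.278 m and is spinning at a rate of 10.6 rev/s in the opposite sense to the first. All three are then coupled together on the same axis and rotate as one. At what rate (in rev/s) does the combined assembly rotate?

No external torque acts about the common axis, so total angular momentum is conserved.
Moments of inertia: I_A = ½(45.6)(0.252)² = 1.448 kg·m²; I_B = ½(161)(0.154)² = 1.909 kg·m²; I_C = ½(50.5)(0.278)² = 1.951 kg·m².
Taking A's sense as positive: L = (1.448)(2.99) − (1.909)(8.16) − (1.951)(10.6) = -31.93 kg·m²·rev/s.
Combined I = 1.448 + 1.909 + 1.951 = 5.308 kg·m².
ω_f = L / I = -31.93 / 5.308 = -6.016 rev/s.

|ω_f| ≈ 6.02 rev/s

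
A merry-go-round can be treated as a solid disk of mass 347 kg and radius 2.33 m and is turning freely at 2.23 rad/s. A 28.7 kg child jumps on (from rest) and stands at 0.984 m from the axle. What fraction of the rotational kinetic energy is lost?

No external torque acts about the axle; L_before = L_after.
I_p = ½(347)(2.33)² = 941.9 kg·m².
Added inertia Σmr² = (28.7)(0.984)² = 27.79 kg·m²; I_f = 941.9 + 27.79 = 969.7 kg·m².
ω_f = I_p ω_i / I_f = (941.9)(2.23) / 969.7 = 2.166 rad/s.
KE_i = ½(941.9)(2.230 rad/s)² = 2342 J; KE_f = ½(969.7)(2.166)² = 2275 J.
Fraction lost = 0.02866.

fraction ≈ 0.0287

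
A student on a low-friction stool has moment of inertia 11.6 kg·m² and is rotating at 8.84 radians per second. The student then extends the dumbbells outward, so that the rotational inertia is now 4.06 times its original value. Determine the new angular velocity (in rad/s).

ω₂ ≈ 2.18 rad/s

Angular momentum about the spin axis is conserved since the torque about it is zero.
I₂ = 4.06 × 11.6 = 47.10 kg·m².
ω₂ = I₁ω₁ / I₂ = (11.60)(8.84 rad/s) / (47.10) = 2.177 rad/s.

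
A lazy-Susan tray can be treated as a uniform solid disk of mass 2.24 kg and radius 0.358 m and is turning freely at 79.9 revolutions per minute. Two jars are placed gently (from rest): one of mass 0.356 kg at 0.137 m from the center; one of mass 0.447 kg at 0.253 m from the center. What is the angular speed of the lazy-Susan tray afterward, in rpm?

ω_f ≈ 64.1 rpm

The added mass arrives with no angular momentum about the center, and any external torque about the center is negligible, so the system's angular momentum is conserved.
I_p = ½(2.24)(0.358)² = 0.1435 kg·m².
Added inertia Σmr² = (0.356)(0.137)² + (0.447)(0.253)² = 0.03529 kg·m²; I_f = 0.1435 + 0.03529 = 0.1788 kg·m².
ω_f = I_p ω_i / I_f = (0.1435)(79.9) / 0.1788 = 64.13 rpm.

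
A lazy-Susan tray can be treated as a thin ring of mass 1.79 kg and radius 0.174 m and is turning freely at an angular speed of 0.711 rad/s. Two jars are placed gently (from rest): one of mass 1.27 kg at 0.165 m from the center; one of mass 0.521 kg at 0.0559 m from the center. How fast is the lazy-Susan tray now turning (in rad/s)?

ω_f ≈ 0.426 rad/s

The added mass arrives with no angular momentum about the center, and any external torque about the center is negligible, so the system's angular momentum is conserved.
I_p = (1.79)(0.174)² = 0.05419 kg·m².
Added inertia Σmr² = (1.27)(0.165)² + (0.521)(0.0559)² = 0.03620 kg·m²; I_f = 0.05419 + 0.03620 = 0.09040 kg·m².
ω_f = I_p ω_i / I_f = (0.05419)(0.711) / 0.09040 = 0.4262 rad/s.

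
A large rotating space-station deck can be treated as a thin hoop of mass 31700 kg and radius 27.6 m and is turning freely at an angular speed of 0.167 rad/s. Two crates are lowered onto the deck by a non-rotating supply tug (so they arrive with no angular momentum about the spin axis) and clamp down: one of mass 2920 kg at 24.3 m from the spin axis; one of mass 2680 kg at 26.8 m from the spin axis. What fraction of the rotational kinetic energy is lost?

fraction ≈ 0.131

The added mass arrives with no angular momentum about the spin axis, and any external torque about the spin axis is negligible, so the system's angular momentum is conserved.
I_p = (31700)(27.6)² = 2.415e+07 kg·m².
Added inertia Σmr² = (2920)(24.3)² + (2680)(26.8)² = 3.649e+06 kg·m²; I_f = 2.415e+07 + 3.649e+06 = 2.780e+07 kg·m².
ω_f = I_p ω_i / I_f = (2.415e+07)(0.167) / 2.780e+07 = 0.1451 rad/s.
KE_i = ½(2.415e+07)(0.1670 rad/s)² = 3.367e+05 J; KE_f = ½(2.780e+07)(0.1451)² = 2.925e+05 J.
Fraction lost = 0.1313.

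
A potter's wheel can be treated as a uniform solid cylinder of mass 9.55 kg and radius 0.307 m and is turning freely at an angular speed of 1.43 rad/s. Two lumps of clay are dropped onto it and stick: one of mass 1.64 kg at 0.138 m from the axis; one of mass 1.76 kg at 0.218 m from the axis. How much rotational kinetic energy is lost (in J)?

The added mass arrives with no angular momentum about the axis, and any external torque about the axis is negligible, so the system's angular momentum is conserved.
I_p = ½(9.55)(0.307)² = 0.4500 kg·m².
Added inertia Σmr² = (1.64)(0.138)² + (1.76)(0.218)² = 0.1149 kg·m²; I_f = 0.4500 + 0.1149 = 0.5649 kg·m².
ω_f = I_p ω_i / I_f = (0.4500)(1.43) / 0.5649 = 1.139 rad/s.
KE_i = ½(0.4500)(1.430 rad/s)² = 0.4601 J; KE_f = ½(0.5649)(1.139)² = 0.3666 J.

energy lost ≈ 0.0936 J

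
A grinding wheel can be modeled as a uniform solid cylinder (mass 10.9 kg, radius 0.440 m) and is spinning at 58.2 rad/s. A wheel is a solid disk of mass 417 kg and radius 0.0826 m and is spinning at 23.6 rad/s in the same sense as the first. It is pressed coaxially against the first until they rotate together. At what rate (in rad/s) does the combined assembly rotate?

|ω_f| ≈ 38.3 rad/s

No external torque acts about the common axis, so total angular momentum is conserved.
Moments of inertia: I_A = ½(10.9)(0.440)² = 1.055 kg·m²; I_B = ½(417)(0.0826)² = 1.423 kg·m².
Taking A's sense as positive: L = (1.055)(58.2) + (1.423)(23.6) = 94.98 kg·m²·rad/s.
Combined I = 1.055 + 1.423 = 2.478 kg·m².
ω_f = L / I = 94.98 / 2.478 = 38.33 rad/s.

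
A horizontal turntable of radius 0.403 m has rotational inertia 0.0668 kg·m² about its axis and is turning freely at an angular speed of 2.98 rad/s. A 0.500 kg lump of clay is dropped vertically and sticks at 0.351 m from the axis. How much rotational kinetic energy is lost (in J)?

energy lost ≈ 0.142 J

The added mass arrives with no angular momentum about the axis, and any external torque about the axis is negligible, so the system's angular momentum is conserved.
Added inertia Σmr² = (0.500)(0.351)² = 0.06160 kg·m²; I_f = 0.06680 + 0.06160 = 0.1284 kg·m².
ω_f = I_p ω_i / I_f = (0.06680)(2.98) / 0.1284 = 1.550 rad/s.
KE_i = ½(0.06680)(2.980 rad/s)² = 0.2966 J; KE_f = ½(0.1284)(1.550)² = 0.1543 J.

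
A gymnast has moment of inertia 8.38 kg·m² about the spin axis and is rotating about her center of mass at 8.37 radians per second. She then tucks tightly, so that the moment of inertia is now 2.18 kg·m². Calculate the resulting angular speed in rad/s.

Angular momentum about the spin axis is conserved since the torque about it is zero.
ω₂ = I₁ω₁ / I₂ = (8.380)(8.37 rad/s) / (2.180) = 32.17 rad/s.

ω₂ ≈ 32.2 rad/s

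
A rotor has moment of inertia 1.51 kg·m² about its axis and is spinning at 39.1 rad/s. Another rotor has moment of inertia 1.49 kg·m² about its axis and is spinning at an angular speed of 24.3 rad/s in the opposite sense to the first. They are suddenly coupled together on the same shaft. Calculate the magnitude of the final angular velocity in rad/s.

The coupling torques are internal; angular momentum about the shared axis is conserved.
Taking A's sense as positive: L = (1.510)(39.1) − (1.490)(24.3) = 22.83 kg·m²·rad/s.
Combined I = 1.510 + 1.490 = 3.000 kg·m².
ω_f = L / I = 22.83 / 3.000 = 7.611 rad/s.

|ω_f| ≈ 7.61 rad/s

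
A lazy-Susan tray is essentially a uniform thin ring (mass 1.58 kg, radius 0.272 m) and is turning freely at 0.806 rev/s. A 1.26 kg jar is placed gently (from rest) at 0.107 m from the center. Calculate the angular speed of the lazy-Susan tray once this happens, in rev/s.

ω_f ≈ 0.717 rev/s

No external torque acts about the center; L_before = L_after.
I_p = (1.58)(0.272)² = 0.1169 kg·m².
Added inertia Σmr² = (1.26)(0.107)² = 0.01443 kg·m²; I_f = 0.1169 + 0.01443 = 0.1313 kg·m².
ω_f = I_p ω_i / I_f = (0.1169)(0.806) / 0.1313 = 0.7175 rev/s.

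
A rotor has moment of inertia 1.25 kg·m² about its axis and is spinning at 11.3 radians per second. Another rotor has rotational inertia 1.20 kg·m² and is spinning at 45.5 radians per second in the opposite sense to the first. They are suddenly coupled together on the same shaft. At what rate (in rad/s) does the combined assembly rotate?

The coupling torques are internal; angular momentum about the shared axis is conserved.
Taking A's sense as positive: L = (1.250)(11.3) − (1.200)(45.5) = -40.48 kg·m²·rad/s.
Combined I = 1.250 + 1.200 = 2.450 kg·m².
ω_f = L / I = -40.48 / 2.450 = -16.52 rad/s.

|ω_f| ≈ 16.5 rad/s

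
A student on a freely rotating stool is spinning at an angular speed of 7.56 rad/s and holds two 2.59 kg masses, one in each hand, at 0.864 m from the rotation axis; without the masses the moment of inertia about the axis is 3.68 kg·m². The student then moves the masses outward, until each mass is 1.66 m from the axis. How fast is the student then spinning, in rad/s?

ω₂ ≈ 3.18 rad/s

With no external torque about the axis, L is conserved: I₁ω₁ = I₂ω₂.
I₁ = 3.68 + 2(2.59)(0.864)² = 7.547 kg·m²; I₂ = 3.68 + 2(2.59)(1.66)² = 17.95 kg·m².
ω₂ = I₁ω₁ / I₂ = (7.547)(7.56 rad/s) / (17.95) = 3.178 rad/s.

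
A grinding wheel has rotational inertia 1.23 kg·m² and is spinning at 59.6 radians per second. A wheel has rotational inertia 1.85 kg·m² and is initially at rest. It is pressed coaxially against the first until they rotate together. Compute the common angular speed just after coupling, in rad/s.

|ω_f| ≈ 23.8 rad/s

The coupling torques are internal; angular momentum about the shared axis is conserved.
Taking A's sense as positive: L = (1.230)(59.6) = 73.31 kg·m²·rad/s.
Combined I = 1.230 + 1.850 = 3.080 kg·m².
ω_f = L / I = 73.31 / 3.080 = 23.80 rad/s.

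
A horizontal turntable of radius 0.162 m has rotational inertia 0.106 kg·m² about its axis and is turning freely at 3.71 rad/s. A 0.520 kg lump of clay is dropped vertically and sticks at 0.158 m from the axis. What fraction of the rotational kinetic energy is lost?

fraction ≈ 0.109

The added mass arrives with no angular momentum about the axis, and any external torque about the axis is negligible, so the system's angular momentum is conserved.
Added inertia Σmr² = (0.520)(0.158)² = 0.01298 kg·m²; I_f = 0.1060 + 0.01298 = 0.1190 kg·m².
ω_f = I_p ω_i / I_f = (0.1060)(3.71) / 0.1190 = 3.305 rad/s.
KE_i = ½(0.1060)(3.710 rad/s)² = 0.7295 J; KE_f = ½(0.1190)(3.305)² = 0.6499 J.
Fraction lost = 0.1091.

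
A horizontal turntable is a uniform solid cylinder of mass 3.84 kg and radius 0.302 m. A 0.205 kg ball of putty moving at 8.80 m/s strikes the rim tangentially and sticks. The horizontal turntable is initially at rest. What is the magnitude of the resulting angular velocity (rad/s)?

|ω_f| ≈ 2.81 rad/s

About the axle the impulsive forces during the collision are internal, so angular momentum about that axis is conserved.
I_p = ½(3.84)(0.302)² = 0.1751 kg·m². Taking the sense of the ball of putty's angular momentum as positive, L_{ball} = m v R = (0.205)(8.80)(0.302) = 0.5448 kg·m²/s.
L_i = 0 + 0.5448 = 0.5448 kg·m²/s.
After sticking, I_f = I_p + m R² = 0.1751 + (0.205)(0.302)² = 0.1938 kg·m².
ω_f = L_i / I_f = 0.5448 / 0.1938 = 2.811 rad/s.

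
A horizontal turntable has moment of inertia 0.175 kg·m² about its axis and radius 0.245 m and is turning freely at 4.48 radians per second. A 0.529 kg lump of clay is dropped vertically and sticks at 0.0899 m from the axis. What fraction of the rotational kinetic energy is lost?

No external torque acts about the axis; L_before = L_after.
Added inertia Σmr² = (0.529)(0.0899)² = 0.004275 kg·m²; I_f = 0.1750 + 0.004275 = 0.1793 kg·m².
ω_f = I_p ω_i / I_f = (0.1750)(4.48) / 0.1793 = 4.373 rad/s.
KE_i = ½(0.1750)(4.480 rad/s)² = 1.756 J; KE_f = ½(0.1793)(4.373)² = 1.714 J.
Fraction lost = 0.02385.

fraction ≈ 0.0238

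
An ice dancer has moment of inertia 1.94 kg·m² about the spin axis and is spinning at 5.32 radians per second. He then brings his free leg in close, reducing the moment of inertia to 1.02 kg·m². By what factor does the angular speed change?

ω₂/ω₁ ≈ 1.90

No external torque acts about the spin axis, so angular momentum is conserved.
ω₂/ω₁ = I₁/I₂ = 1.940 / 1.020 = 1.902.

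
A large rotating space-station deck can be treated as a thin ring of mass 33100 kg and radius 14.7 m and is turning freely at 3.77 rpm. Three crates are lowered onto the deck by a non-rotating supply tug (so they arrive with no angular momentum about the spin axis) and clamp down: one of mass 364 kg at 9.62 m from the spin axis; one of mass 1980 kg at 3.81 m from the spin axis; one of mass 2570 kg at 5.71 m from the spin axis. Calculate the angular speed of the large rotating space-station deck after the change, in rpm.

ω_f ≈ 3.69 rpm

The added mass arrives with no angular momentum about the spin axis, and any external torque about the spin axis is negligible, so the system's angular momentum is conserved.
I_p = (33100)(14.7)² = 7.153e+06 kg·m².
Added inertia Σmr² = (364)(9.62)² + (1980)(3.81)² + (2570)(5.71)² = 1.462e+05 kg·m²; I_f = 7.153e+06 + 1.462e+05 = 7.299e+06 kg·m².
ω_f = I_p ω_i / I_f = (7.153e+06)(3.77) / 7.299e+06 = 3.694 rpm.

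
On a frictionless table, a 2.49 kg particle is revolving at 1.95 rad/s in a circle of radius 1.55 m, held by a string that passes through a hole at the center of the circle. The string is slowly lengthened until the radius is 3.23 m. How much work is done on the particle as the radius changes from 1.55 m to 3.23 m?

W ≈ -8.75 J

The constraining force is radial, so m r² ω about the center is conserved.
ω₂ = ω₁ (r₁/r₂)² = (1.95)(1.55/3.23)² = 0.4490 rad/s.
W = ΔKE = ½m(v₂² − v₁²) = -8.755 J.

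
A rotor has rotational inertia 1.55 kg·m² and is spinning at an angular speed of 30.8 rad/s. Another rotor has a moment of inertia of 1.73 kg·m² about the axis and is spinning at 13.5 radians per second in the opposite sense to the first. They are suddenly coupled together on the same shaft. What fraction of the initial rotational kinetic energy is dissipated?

The coupling torques are internal; angular momentum about the shared axis is conserved.
Taking A's sense as positive: L = (1.550)(30.8) − (1.730)(13.5) = 24.39 kg·m²·rad/s.
Combined I = 1.550 + 1.730 = 3.280 kg·m².
ω_f = L / I = 24.39 / 3.280 = 7.434 rad/s.
KE_i = ½ΣIω² = 892.8 J; KE_f = ½(3.280)(7.434)² = 90.64 J.
Fraction dissipated = (KE_i − KE_f)/KE_i = 0.8985.

fraction ≈ 0.898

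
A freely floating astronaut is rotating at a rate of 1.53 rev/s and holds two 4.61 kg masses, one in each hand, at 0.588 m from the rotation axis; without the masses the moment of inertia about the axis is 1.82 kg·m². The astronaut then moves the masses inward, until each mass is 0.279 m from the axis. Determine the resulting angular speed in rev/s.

ω₂ ≈ 3.02 rev/s

No external torque acts about the spin axis, so angular momentum is conserved.
I₁ = 1.82 + 2(4.61)(0.588)² = 5.008 kg·m²; I₂ = 1.82 + 2(4.61)(0.279)² = 2.538 kg·m².
ω₂ = I₁ω₁ / I₂ = (5.008)(1.53 rev/s) / (2.538) = 3.019 rev/s.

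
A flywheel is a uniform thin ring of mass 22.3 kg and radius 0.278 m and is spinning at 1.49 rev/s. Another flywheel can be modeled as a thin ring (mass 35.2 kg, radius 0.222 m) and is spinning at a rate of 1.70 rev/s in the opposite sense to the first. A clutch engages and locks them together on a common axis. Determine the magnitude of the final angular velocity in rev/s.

|ω_f| ≈ 0.110 rev/s

No external torque acts about the common axis, so total angular momentum is conserved.
Moments of inertia: I_A = (22.3)(0.278)² = 1.723 kg·m²; I_B = (35.2)(0.222)² = 1.735 kg·m².
Taking A's sense as positive: L = (1.723)(1.49) − (1.735)(1.70) = -0.3812 kg·m²·rev/s.
Combined I = 1.723 + 1.735 = 3.458 kg·m².
ω_f = L / I = -0.3812 / 3.458 = -0.1102 rev/s.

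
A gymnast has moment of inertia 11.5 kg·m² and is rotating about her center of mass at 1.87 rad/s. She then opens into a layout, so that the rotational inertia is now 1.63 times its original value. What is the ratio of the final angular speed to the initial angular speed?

ω₂/ω₁ ≈ 0.613

With no external torque about the axis, L is conserved: I₁ω₁ = I₂ω₂.
I₂ = 1.63 × 11.5 = 18.74 kg·m².
ω₂/ω₁ = I₁/I₂ = 11.50 / 18.74 = 0.6135.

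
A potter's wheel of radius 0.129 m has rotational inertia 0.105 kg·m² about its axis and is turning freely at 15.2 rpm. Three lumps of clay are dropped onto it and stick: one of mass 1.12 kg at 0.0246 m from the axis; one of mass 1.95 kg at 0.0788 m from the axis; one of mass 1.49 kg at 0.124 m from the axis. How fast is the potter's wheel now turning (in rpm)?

The added mass arrives with no angular momentum about the axis, and any external torque about the axis is negligible, so the system's angular momentum is conserved.
Added inertia Σmr² = (1.12)(0.0246)² + (1.95)(0.0788)² + (1.49)(0.124)² = 0.03570 kg·m²; I_f = 0.1050 + 0.03570 = 0.1407 kg·m².
ω_f = I_p ω_i / I_f = (0.1050)(15.2) / 0.1407 = 11.34 rpm.

ω_f ≈ 11.3 rpm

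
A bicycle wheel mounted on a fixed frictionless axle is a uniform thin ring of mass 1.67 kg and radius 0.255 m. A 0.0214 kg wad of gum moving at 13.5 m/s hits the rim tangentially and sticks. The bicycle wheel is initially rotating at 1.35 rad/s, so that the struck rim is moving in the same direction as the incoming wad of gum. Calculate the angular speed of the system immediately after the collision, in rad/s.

|ω_f| ≈ 2.00 rad/s

About the axle the impulsive forces during the collision are internal, so angular momentum about that axis is conserved.
I_p = (1.67)(0.255)² = 0.1086 kg·m². Taking the sense of the wad of gum's angular momentum as positive, L_{wad} = m v R = (0.0214)(13.5)(0.255) = 0.07367 kg·m²/s.
L_i = +I_p ω_p + m v R = +(0.1086)(1.35) + 0.07367 = 0.2203 kg·m²/s.
After sticking, I_f = I_p + m R² = 0.1086 + (0.0214)(0.255)² = 0.1100 kg·m².
ω_f = L_i / I_f = 0.2203 / 0.1100 = 2.003 rad/s.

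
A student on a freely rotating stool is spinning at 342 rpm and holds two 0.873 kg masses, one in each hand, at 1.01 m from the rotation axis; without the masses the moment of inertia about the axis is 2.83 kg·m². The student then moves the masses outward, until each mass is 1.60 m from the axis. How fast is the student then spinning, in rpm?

ω₂ ≈ 216 rpm

With no external torque about the axis, L is conserved: I₁ω₁ = I₂ω₂.
I₁ = 2.83 + 2(0.873)(1.01)² = 4.611 kg·m²; I₂ = 2.83 + 2(0.873)(1.60)² = 7.300 kg·m².
ω₂ = I₁ω₁ / I₂ = (4.611)(342 rpm) / (7.300) = 216.0 rpm.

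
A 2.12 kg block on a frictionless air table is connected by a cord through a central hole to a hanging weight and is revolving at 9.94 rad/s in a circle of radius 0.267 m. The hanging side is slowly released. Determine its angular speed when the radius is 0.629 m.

The constraining force is radial, so m r² ω about the center is conserved.
ω₂ = ω₁ (r₁/r₂)² = (9.94)(0.267/0.629)² = 1.791 rad/s.

ω₂ ≈ 1.79 rad/s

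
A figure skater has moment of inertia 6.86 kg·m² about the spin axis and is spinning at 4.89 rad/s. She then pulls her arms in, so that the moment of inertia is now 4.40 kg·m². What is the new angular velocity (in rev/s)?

ω₂ ≈ 1.21 rev/s

Angular momentum about the spin axis is conserved since the torque about it is zero.
ω₂ = I₁ω₁ / I₂ = (6.860)(4.89 rad/s) / (4.400) = 7.624 rad/s = 1.213 rev/s.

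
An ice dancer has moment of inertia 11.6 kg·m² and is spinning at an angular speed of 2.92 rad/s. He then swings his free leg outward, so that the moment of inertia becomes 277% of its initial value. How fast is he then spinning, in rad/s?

ω₂ ≈ 1.05 rad/s

With no external torque about the axis, L is conserved: I₁ω₁ = I₂ω₂.
I₂ = 2.77 × 11.6 = 32.13 kg·m².
ω₂ = I₁ω₁ / I₂ = (11.60)(2.92 rad/s) / (32.13) = 1.054 rad/s.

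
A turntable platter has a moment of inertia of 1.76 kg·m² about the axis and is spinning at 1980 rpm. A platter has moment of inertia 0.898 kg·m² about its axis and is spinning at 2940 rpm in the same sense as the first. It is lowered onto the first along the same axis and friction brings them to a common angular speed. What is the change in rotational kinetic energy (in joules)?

The coupling torques are internal; angular momentum about the shared axis is conserved.
Taking A's sense as positive: L = (1.760)(1980) + (0.8980)(2940) = 6125 kg·m²·rpm.
Combined I = 1.760 + 0.8980 = 2.658 kg·m².
ω_f = L / I = 6125 / 2.658 = 2304 rpm.
KE_i = ½ΣIω² = 80390 J; KE_f = ½(2.658)(241.3)² = 77390 J.

ΔKE ≈ -3000 J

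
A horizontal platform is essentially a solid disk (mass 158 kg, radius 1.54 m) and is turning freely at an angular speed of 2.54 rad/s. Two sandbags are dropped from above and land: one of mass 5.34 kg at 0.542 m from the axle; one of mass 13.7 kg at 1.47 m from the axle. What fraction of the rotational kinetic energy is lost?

The added mass arrives with no angular momentum about the axle, and any external torque about the axle is negligible, so the system's angular momentum is conserved.
I_p = ½(158)(1.54)² = 187.4 kg·m².
Added inertia Σmr² = (5.34)(0.542)² + (13.7)(1.47)² = 31.17 kg·m²; I_f = 187.4 + 31.17 = 218.5 kg·m².
ω_f = I_p ω_i / I_f = (187.4)(2.54) / 218.5 = 2.178 rad/s.
KE_i = ½(187.4)(2.540 rad/s)² = 604.4 J; KE_f = ½(218.5)(2.178)² = 518.2 J.
Fraction lost = 0.1426.

fraction ≈ 0.143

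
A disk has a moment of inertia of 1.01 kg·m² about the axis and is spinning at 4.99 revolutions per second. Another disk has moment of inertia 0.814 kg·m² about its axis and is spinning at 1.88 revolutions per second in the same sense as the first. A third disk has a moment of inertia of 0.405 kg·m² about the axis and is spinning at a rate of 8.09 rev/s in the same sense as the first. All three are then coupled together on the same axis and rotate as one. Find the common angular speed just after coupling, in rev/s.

No external torque acts about the common axis, so total angular momentum is conserved.
Taking A's sense as positive: L = (1.010)(4.99) + (0.8140)(1.88) + (0.4050)(8.09) = 9.847 kg·m²·rev/s.
Combined I = 1.010 + 0.8140 + 0.4050 = 2.229 kg·m².
ω_f = L / I = 9.847 / 2.229 = 4.418 rev/s.

|ω_f| ≈ 4.42 rev/s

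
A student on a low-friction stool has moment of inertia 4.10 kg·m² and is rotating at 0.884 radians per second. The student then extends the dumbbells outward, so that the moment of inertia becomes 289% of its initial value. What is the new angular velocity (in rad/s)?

With no external torque about the axis, L is conserved: I₁ω₁ = I₂ω₂.
I₂ = 2.89 × 4.10 = 11.85 kg·m².
ω₂ = I₁ω₁ / I₂ = (4.100)(0.884 rad/s) / (11.85) = 0.3059 rad/s.

ω₂ ≈ 0.306 rad/s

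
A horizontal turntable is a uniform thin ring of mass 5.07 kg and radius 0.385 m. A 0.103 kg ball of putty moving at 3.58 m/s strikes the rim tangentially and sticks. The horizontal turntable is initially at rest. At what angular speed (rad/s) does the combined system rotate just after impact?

About the axle the impulsive forces during the collision are internal, so angular momentum about that axis is conserved.
I_p = (5.07)(0.385)² = 0.7515 kg·m². Taking the sense of the ball of putty's angular momentum as positive, L_{ball} = m v R = (0.103)(3.58)(0.385) = 0.1420 kg·m²/s.
L_i = 0 + 0.1420 = 0.1420 kg·m²/s.
After sticking, I_f = I_p + m R² = 0.7515 + (0.103)(0.385)² = 0.7668 kg·m².
ω_f = L_i / I_f = 0.1420 / 0.7668 = 0.1851 rad/s.

|ω_f| ≈ 0.185 rad/s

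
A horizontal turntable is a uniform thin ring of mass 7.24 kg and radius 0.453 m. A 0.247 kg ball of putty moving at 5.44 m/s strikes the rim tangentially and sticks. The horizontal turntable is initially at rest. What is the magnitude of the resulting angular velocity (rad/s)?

The axle reaction passes through the axle and exerts no torque about it; angular momentum about the axle is conserved through the impact.
I_p = (7.24)(0.453)² = 1.486 kg·m². Taking the sense of the ball of putty's angular momentum as positive, L_{ball} = m v R = (0.247)(5.44)(0.453) = 0.6087 kg·m²/s.
L_i = 0 + 0.6087 = 0.6087 kg·m²/s.
After sticking, I_f = I_p + m R² = 1.486 + (0.247)(0.453)² = 1.536 kg·m².
ω_f = L_i / I_f = 0.6087 / 1.536 = 0.3962 rad/s.

|ω_f| ≈ 0.396 rad/s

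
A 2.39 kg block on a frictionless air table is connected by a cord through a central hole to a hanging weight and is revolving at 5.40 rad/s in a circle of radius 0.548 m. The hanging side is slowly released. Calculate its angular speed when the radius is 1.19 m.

The constraining force is radial, so m r² ω about the center is conserved.
ω₂ = ω₁ (r₁/r₂)² = (5.40)(0.548/1.19)² = 1.145 rad/s.

ω₂ ≈ 1.15 rad/s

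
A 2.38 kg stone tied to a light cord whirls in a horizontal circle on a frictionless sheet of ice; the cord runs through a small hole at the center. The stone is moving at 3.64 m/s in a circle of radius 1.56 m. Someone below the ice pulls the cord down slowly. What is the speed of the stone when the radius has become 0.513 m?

The only horizontal force on the mass is along the cord (radial), so it exerts no torque about the hole and angular momentum m v r is conserved.
v₂ = v₁ r₁ / r₂ = (3.64)(1.56) / (0.513) = 11.07 m/s.

v₂ ≈ 11.1 m/s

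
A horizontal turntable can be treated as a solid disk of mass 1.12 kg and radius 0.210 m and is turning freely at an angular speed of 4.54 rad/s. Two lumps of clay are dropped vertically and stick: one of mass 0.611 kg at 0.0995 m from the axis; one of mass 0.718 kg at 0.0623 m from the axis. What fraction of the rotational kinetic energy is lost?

fraction ≈ 0.264

No external torque acts about the axis; L_before = L_after.
I_p = ½(1.12)(0.210)² = 0.02470 kg·m².
Added inertia Σmr² = (0.611)(0.0995)² + (0.718)(0.0623)² = 0.008836 kg·m²; I_f = 0.02470 + 0.008836 = 0.03353 kg·m².
ω_f = I_p ω_i / I_f = (0.02470)(4.54) / 0.03353 = 3.344 rad/s.
KE_i = ½(0.02470)(4.540 rad/s)² = 0.2545 J; KE_f = ½(0.03353)(3.344)² = 0.1874 J.
Fraction lost = 0.2635.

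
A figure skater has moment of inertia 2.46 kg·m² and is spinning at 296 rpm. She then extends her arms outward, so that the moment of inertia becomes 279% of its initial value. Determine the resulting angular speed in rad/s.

No external torque acts about the spin axis, so angular momentum is conserved.
I₂ = 2.79 × 2.46 = 6.863 kg·m².
ω₂ = I₁ω₁ / I₂ = (2.460)(296 rpm) / (6.863) = 106.1 rpm = 11.11 rad/s.

ω₂ ≈ 11.1 rad/s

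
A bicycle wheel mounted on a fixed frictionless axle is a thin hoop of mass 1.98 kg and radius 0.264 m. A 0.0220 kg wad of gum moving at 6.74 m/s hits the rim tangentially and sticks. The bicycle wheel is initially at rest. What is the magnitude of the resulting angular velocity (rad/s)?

|ω_f| ≈ 0.281 rad/s

The axle reaction passes through the axle and exerts no torque about it; angular momentum about the axle is conserved through the impact.
I_p = (1.98)(0.264)² = 0.1380 kg·m². Taking the sense of the wad of gum's angular momentum as positive, L_{wad} = m v R = (0.0220)(6.74)(0.264) = 0.03915 kg·m²/s.
L_i = 0 + 0.03915 = 0.03915 kg·m²/s.
After sticking, I_f = I_p + m R² = 0.1380 + (0.0220)(0.264)² = 0.1395 kg·m².
ω_f = L_i / I_f = 0.03915 / 0.1395 = 0.2806 rad/s.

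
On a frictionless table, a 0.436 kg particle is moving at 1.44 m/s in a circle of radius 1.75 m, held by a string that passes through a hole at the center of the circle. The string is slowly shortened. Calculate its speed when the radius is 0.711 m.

The only horizontal force on the mass is along the cord (radial), so it exerts no torque about the hole and angular momentum m v r is conserved.
v₂ = v₁ r₁ / r₂ = (1.44)(1.75) / (0.711) = 3.544 m/s.

v₂ ≈ 3.54 m/s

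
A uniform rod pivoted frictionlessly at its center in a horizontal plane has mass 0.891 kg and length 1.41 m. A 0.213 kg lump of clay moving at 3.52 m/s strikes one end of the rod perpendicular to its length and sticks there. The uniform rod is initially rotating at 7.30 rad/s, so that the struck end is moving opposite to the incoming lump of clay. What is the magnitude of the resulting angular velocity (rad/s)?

|ω_f| ≈ 2.17 rad/s

About the pivot the impulsive forces during the collision are internal, so angular momentum about that axis is conserved.
I_p = (1/12)(0.891)(1.41)² = 0.1476 kg·m². Taking the sense of the lump of clay's angular momentum as positive, L_{lump} = m v R = (0.213)(3.52)(1.41/2) = 0.5286 kg·m²/s.
L_i = −I_p ω_p + m v R = −(0.1476)(7.30) + 0.5286 = -0.5490 kg·m²/s.
After sticking, I_f = I_p + m R² = 0.1476 + (0.213)(1.41/2)² = 0.2535 kg·m².
ω_f = L_i / I_f = -0.5490 / 0.2535 = -2.166 rad/s.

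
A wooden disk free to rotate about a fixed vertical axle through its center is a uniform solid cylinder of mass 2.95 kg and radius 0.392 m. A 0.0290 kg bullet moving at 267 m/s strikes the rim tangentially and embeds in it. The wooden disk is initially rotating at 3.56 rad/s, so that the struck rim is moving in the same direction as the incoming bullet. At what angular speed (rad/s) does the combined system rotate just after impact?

About the axle the impulsive forces during the collision are internal, so angular momentum about that axis is conserved.
I_p = ½(2.95)(0.392)² = 0.2267 kg·m². Taking the sense of the bullet's angular momentum as positive, L_{bullet} = m v R = (0.0290)(267)(0.392) = 3.035 kg·m²/s.
L_i = +I_p ω_p + m v R = +(0.2267)(3.56) + 3.035 = 3.842 kg·m²/s.
After sticking, I_f = I_p + m R² = 0.2267 + (0.0290)(0.392)² = 0.2311 kg·m².
ω_f = L_i / I_f = 3.842 / 0.2311 = 16.62 rad/s.

|ω_f| ≈ 16.6 rad/s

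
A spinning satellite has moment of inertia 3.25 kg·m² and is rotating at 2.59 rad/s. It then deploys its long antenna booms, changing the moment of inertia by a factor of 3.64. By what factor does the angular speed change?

With no external torque about the axis, L is conserved: I₁ω₁ = I₂ω₂.
I₂ = 3.64 × 3.25 = 11.83 kg·m².
ω₂/ω₁ = I₁/I₂ = 3.250 / 11.83 = 0.2747.

ω₂/ω₁ ≈ 0.275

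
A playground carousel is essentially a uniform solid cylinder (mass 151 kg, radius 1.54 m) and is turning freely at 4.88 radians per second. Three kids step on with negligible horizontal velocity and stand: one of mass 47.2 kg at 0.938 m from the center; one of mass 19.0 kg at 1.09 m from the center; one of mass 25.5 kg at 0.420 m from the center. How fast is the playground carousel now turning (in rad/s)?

The added mass arrives with no angular momentum about the center, and any external torque about the center is negligible, so the system's angular momentum is conserved.
I_p = ½(151)(1.54)² = 179.1 kg·m².
Added inertia Σmr² = (47.2)(0.938)² + (19.0)(1.09)² + (25.5)(0.420)² = 68.60 kg·m²; I_f = 179.1 + 68.60 = 247.7 kg·m².
ω_f = I_p ω_i / I_f = (179.1)(4.88) / 247.7 = 3.528 rad/s.

ω_f ≈ 3.53 rad/s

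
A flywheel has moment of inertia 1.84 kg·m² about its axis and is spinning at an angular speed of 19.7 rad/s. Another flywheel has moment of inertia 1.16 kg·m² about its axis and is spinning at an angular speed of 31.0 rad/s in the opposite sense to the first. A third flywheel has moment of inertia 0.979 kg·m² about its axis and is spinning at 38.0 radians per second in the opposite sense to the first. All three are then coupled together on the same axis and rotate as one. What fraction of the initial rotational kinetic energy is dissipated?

fraction ≈ 0.894

The coupling torques are internal; angular momentum about the shared axis is conserved.
Taking A's sense as positive: L = (1.840)(19.7) − (1.160)(31.0) − (0.9790)(38.0) = -36.91 kg·m²·rad/s.
Combined I = 1.840 + 1.160 + 0.9790 = 3.979 kg·m².
ω_f = L / I = -36.91 / 3.979 = -9.277 rad/s.
KE_i = ½ΣIω² = 1621 J; KE_f = ½(3.979)(9.277)² = 171.2 J.
Fraction dissipated = (KE_i − KE_f)/KE_i = 0.8944.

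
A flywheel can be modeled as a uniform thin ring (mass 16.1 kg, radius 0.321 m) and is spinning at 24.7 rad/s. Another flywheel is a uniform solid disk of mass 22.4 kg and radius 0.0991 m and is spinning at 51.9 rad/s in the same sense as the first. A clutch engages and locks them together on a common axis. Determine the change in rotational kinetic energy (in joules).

ΔKE ≈ -38.2 J

No external torque acts about the common axis, so total angular momentum is conserved.
Moments of inertia: I_A = (16.1)(0.321)² = 1.659 kg·m²; I_B = ½(22.4)(0.0991)² = 0.1100 kg·m².
Taking A's sense as positive: L = (1.659)(24.7) + (0.1100)(51.9) = 46.68 kg·m²·rad/s.
Combined I = 1.659 + 0.1100 = 1.769 kg·m².
ω_f = L / I = 46.68 / 1.769 = 26.39 rad/s.
KE_i = ½ΣIω² = 654.2 J; KE_f = ½(1.769)(26.39)² = 616.0 J.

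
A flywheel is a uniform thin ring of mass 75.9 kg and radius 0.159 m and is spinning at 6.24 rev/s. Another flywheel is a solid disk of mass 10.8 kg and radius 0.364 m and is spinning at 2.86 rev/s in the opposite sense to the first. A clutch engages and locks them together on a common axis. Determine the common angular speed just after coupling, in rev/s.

|ω_f| ≈ 3.77 rev/s

The coupling torques are internal; angular momentum about the shared axis is conserved.
Moments of inertia: I_A = (75.9)(0.159)² = 1.919 kg·m²; I_B = ½(10.8)(0.364)² = 0.7155 kg·m².
Taking A's sense as positive: L = (1.919)(6.24) − (0.7155)(2.86) = 9.927 kg·m²·rev/s.
Combined I = 1.919 + 0.7155 = 2.634 kg·m².
ω_f = L / I = 9.927 / 2.634 = 3.768 rev/s.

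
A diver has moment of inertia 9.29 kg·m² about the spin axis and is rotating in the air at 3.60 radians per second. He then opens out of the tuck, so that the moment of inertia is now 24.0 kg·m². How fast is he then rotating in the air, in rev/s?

ω₂ ≈ 0.222 rev/s

Angular momentum about the spin axis is conserved since the torque about it is zero.
ω₂ = I₁ω₁ / I₂ = (9.290)(3.60 rad/s) / (24.00) = 1.393 rad/s = 0.2218 rev/s.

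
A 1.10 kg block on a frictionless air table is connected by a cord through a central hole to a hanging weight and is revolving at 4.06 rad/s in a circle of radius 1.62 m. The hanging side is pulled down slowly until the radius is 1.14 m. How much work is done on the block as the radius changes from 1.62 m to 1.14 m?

The constraining force is radial, so m r² ω about the center is conserved.
ω₂ = ω₁ (r₁/r₂)² = (4.06)(1.62/1.14)² = 8.199 rad/s.
W = ΔKE = ½m(v₂² − v₁²) = 24.25 J.

W ≈ 24.3 J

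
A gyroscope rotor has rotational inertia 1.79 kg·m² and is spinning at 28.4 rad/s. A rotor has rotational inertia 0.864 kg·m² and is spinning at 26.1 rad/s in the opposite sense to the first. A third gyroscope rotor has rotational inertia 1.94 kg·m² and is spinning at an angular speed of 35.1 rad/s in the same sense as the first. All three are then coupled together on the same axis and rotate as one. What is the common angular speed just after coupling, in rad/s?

|ω_f| ≈ 21.0 rad/s

The coupling torques are internal; angular momentum about the shared axis is conserved.
Taking A's sense as positive: L = (1.790)(28.4) − (0.8640)(26.1) + (1.940)(35.1) = 96.38 kg·m²·rad/s.
Combined I = 1.790 + 0.8640 + 1.940 = 4.594 kg·m².
ω_f = L / I = 96.38 / 4.594 = 20.98 rad/s.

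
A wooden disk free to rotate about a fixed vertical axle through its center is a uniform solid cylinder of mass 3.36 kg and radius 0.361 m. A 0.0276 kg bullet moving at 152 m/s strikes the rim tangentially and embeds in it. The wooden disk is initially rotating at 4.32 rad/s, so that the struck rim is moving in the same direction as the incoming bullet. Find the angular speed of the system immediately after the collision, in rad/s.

About the axle the impulsive forces during the collision are internal, so angular momentum about that axis is conserved.
I_p = ½(3.36)(0.361)² = 0.2189 kg·m². Taking the sense of the bullet's angular momentum as positive, L_{bullet} = m v R = (0.0276)(152)(0.361) = 1.514 kg·m²/s.
L_i = +I_p ω_p + m v R = +(0.2189)(4.32) + 1.514 = 2.460 kg·m²/s.
After sticking, I_f = I_p + m R² = 0.2189 + (0.0276)(0.361)² = 0.2225 kg·m².
ω_f = L_i / I_f = 2.460 / 0.2225 = 11.06 rad/s.

|ω_f| ≈ 11.1 rad/s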